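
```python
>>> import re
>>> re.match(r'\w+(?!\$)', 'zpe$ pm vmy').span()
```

(0, 2)

Because the assertion is negative and zero-width, positions next to the forbidden text are skipped.
With `match`, the pattern is implicitly anchored at the beginning.
The match spans [0:2] → 'zp'.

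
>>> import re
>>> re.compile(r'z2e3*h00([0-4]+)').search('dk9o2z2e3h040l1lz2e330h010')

None

This matches the literal 'z2e', then zero or more of the literal '3', then the literal 'h00'; then one or more of a character in [0-4] (captured).
`re.search` scans for the first position where the pattern succeeds.
Here the pattern never matches, so the call returns None.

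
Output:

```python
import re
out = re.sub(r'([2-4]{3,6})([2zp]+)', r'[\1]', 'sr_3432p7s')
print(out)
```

Pattern: 3 to 6 of a character in [2-4] (captured); then one or more of one of [2zp] (captured).
Matches: at [3:8] → '3432p'.
Each match is replaced using the text its own group 1 captured.

sr_[3432]7s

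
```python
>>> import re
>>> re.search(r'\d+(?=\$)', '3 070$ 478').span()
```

The `(?=…)`/`(?<=…)` assertion just peeks at neighbouring text; it doesn't advance the match position.
`re.search` scans for the first position where the pattern succeeds.
The match spans [2:5] → '070'.

(2, 5)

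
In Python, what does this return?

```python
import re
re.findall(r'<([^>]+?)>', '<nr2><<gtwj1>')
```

['nr2', '<gtwj1']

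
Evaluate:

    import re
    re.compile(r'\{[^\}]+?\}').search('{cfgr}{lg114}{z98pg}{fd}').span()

(0, 6)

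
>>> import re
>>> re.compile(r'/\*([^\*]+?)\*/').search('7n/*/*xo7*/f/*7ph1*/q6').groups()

('xo7',)

Unlike `match`, `search` isn't anchored — it looks for the pattern anywhere in the string.
The match spans [4:11] → '/*xo7*/'.
Captured: group 1 = 'xo7'.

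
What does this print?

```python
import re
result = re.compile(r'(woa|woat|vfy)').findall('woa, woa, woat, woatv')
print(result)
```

Alternation tries branches left to right and keeps the first one that lets the overall match succeed at that position.
Because there's exactly one group, `findall` drops the full match and keeps group 1 from each hit.

['woa', 'woa', 'woa', 'woa']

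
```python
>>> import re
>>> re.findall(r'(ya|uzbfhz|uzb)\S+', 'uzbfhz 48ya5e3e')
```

['uzb', 'ya']

Walking the string: at [0:6] match 'uzbfhz', group 1 = 'uzb'; at [9:15] match 'ya5e3e', group 1 = 'ya'.
Because there's exactly one group, `findall` drops the full match and keeps group 1 from each hit.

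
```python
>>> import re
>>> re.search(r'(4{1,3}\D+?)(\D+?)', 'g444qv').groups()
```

('444q', 'v')

This matches 1 to 3 of a literal '4', then one or more of a non-digit (lazy) (captured); then one or more of a non-digit (lazy) (captured).
Unlike `match`, `search` isn't anchored — it looks for the pattern anywhere in the string.
The match spans [1:6] → '444qv'.
Captured: group 1 = '444q', group 2 = 'v'.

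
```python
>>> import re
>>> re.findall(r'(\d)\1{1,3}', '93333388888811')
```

A backreference is literal: `\1` must see the identical characters the first group matched.
Walking the string: at [1:5] match '3333', group 1 = '3'; at [6:10] match '8888', group 1 = '8'; at [10:12] match '88', group 1 = '8'; at [12:14] match '11', group 1 = '1'.
`findall` collects group 1 from each match (4 total).

['3', '8', '8', '1']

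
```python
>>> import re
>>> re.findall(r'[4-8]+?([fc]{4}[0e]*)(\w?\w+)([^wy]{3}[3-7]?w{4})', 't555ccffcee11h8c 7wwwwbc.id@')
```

[('ccff', 'cee11h8', 'c 7wwww')]

This matches one or more of a character in [4-8] (lazy); then exactly 4 of one of [fc], then zero or more of one of [0e] (captured); then optionally a word character, then one or more of a word character (captured); then exactly 3 of any character except [wy], then optionally a character in [3-7], then exactly 4 of a literal 'w' (captured).
Matches: at [1:22] match '555ccffcee11h8c 7wwww', groups = ('ccff', 'cee11h8', 'c 7wwww').
3 groups means the one result is a tuple of 3 captured strings — 1 here.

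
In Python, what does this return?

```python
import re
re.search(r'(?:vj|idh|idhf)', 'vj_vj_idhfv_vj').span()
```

The match spans [0:2] → 'vj'.

(0, 2)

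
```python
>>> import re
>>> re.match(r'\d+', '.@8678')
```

None

With `match`, the pattern is implicitly anchored at the beginning.
Here the pattern fails at index 0, so the call returns None.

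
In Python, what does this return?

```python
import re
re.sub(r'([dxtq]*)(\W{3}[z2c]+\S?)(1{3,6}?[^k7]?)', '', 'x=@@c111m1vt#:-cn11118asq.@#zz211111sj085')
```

'1v8assj085'

Pattern: zero or more of one of [dxtq] (captured); then exactly 3 of a non-word character, then one or more of one of [z2c], then optionally a non-whitespace character (captured); then 3 to 6 of a literal '1' (lazy), then optionally any character except [k7] (captured).
The `?` after the quantifier makes it lazy — it takes as little as possible before letting the rest of the pattern try.
Matches: at [0:9] → 'x=@@c111m'; at [11:21] → 't#:-cn1111'; at [24:36] → 'q.@#zz211111'.
Each match is replaced by ''.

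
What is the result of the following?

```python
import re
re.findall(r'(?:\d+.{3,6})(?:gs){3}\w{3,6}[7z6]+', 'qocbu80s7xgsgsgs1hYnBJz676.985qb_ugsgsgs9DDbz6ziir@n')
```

['80s7xgsgsgs1hYnBJz676', '985qb_ugsgsgs9DDbz6z']

With no groups in the pattern, `findall` gives back each whole match — 2 here.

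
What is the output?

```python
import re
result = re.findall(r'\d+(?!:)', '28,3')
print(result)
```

['28', '3']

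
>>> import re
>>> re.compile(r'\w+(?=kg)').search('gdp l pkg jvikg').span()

Lookahead/lookbehind check context without consuming it, so the matched span excludes the asserted characters.
`re.search` scans for the first position where the pattern succeeds.
The match spans [6:7] → 'p'.

(6, 7)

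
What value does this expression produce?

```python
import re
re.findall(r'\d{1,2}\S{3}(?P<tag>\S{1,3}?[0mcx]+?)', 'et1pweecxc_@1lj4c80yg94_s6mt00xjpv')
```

This matches 1 to 2 of a digit, then exactly 3 of a non-whitespace character; then 1 to 3 of a non-whitespace character (lazy), then one or more of one of [0mcx] (lazy) (captured as 'tag').
The `?` after the quantifier makes it lazy — it takes as little as possible before letting the rest of the pattern try.
Matches: at [2:8] match '1pweec', group 1 = 'ec'; at [12:19] match '1lj4c80', group 1 = 'c80'; at [21:29] match '94_s6mt0', group 1 = 'mt0'.
One capturing group, so `findall` returns just the captured substring from each match — 3 in all.

['ec', 'c80', 'mt0']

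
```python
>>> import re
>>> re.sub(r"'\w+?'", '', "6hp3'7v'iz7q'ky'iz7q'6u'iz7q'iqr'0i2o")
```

Each match is replaced by ''.

'6hp3iz7qiz7qiz7q0i2o'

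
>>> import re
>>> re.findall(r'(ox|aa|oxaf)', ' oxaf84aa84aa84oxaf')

['ox', 'aa', 'aa', 'ox']

Alternation isn't longest-match — the leftmost alternative that fits at this position is chosen.
One capturing group, so `findall` returns just the captured substring from each match — 4 in all.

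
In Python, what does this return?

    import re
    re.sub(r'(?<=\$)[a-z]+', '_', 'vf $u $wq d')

The `(?=…)`/`(?<=…)` assertion just peeks at neighbouring text; it doesn't advance the match position.
Matches: at [4:5] → 'u'; at [7:9] → 'wq'.
`sub` substitutes '_' at each match site.

'vf $_ $_ d'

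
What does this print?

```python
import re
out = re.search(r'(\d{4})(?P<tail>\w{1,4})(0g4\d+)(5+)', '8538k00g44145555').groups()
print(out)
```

('8538', 'k0', '0g4414555', '5')

The match spans [0:16] → '8538k00g44145555'.
Captured: group 1 = '8538', group 2 = 'k0', group 3 = '0g4414555', group 4 = '5'.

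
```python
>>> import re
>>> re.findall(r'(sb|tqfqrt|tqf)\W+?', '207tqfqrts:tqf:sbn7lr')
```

One capturing group, so `findall` returns just the captured substring from the one match — 1 in all.

['tqf']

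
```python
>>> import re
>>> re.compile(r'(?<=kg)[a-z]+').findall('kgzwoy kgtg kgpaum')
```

['zwoy', 'tg', 'paum']

Lookahead/lookbehind check context without consuming it, so the matched span excludes the asserted characters.
Scanning left to right: at [2:6] → 'zwoy'; at [9:11] → 'tg'; at [14:18] → 'paum'.
`findall` yields the raw match text (3 of them) because the pattern has no groups.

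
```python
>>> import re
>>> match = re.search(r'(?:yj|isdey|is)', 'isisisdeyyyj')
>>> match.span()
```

(0, 2)

`re.search` tries every starting position until one works.
The match spans [0:2] → 'is'.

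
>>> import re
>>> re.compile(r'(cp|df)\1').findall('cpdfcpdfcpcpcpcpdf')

`\1` has to match the exact text group 1 already captured.
One capturing group, so `findall` returns just the captured substring from each match — 2 in all.

['cp', 'cp']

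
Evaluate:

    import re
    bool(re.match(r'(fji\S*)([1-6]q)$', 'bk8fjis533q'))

False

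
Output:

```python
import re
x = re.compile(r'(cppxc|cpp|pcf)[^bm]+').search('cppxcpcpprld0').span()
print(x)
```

(0, 13)

The match spans [0:13] → 'cppxcpcpprld0'.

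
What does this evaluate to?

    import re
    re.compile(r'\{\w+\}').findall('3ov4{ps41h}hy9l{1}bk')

Walking the string: at [4:11] → '{ps41h}'; at [15:18] → '{1}'.
`findall` yields the raw match text (2 of them) because the pattern has no groups.

['{ps41h}', '{1}']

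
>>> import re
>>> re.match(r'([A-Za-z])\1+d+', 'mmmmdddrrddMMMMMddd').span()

(0, 7)

A backreference is literal: `\1` must see the identical characters the first group matched.
`re.match` won't scan ahead — the pattern has to work from the very first character.
The match spans [0:7] → 'mmmmddd'.
Captured: group 1 = 'm'.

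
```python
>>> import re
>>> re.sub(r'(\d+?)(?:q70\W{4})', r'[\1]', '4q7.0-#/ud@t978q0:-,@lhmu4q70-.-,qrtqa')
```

This matches one or more of a digit (lazy) (captured); then the literal 'q70', then exactly 4 of a non-word character (non-capturing group).
`\1` in the replacement pulls in group 1's text for each match.

'4q7.0-#/ud@t978q0:-,@lhmu[4]qrtqa'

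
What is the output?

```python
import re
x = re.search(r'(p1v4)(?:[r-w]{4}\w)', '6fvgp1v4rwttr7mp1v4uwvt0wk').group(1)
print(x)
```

p1v4

The pattern matches the literal 'p1', then the literal 'v4' (captured); then exactly 4 of a character in [r-w], then a word character (non-capturing group).
`re.search` scans for the first position where the pattern succeeds.
The match spans [4:13] → 'p1v4rwttr'.
Captured: group 1 = 'p1v4'.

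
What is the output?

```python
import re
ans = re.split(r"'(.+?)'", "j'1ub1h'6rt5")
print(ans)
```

['j', '1ub1h', '6rt5']

`re.split` interleaves the captured-group text with the surrounding fragments.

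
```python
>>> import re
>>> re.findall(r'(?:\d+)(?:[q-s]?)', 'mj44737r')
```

['44737r']

Pattern: one or more of a digit (non-capturing group); then optionally a character in [q-s] (non-capturing group).
Scanning left to right: at [2:8] → '44737r'.
Since nothing is captured, `findall` lists the 1 matched substring directly.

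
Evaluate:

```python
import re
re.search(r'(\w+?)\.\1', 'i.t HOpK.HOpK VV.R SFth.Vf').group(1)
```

'HOpK'

The match spans [4:13] → 'HOpK.HOpK'.
Captured: group 1 = 'HOpK'.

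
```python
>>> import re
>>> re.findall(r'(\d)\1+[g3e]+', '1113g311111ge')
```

['1', '1']

The backreference `\1` re-matches whatever the first group consumed, character for character.
Walking the string: at [0:6] match '1113g3', group 1 = '1'; at [6:13] match '11111ge', group 1 = '1'.
Because there's exactly one group, `findall` drops the full match and keeps group 1 from each hit.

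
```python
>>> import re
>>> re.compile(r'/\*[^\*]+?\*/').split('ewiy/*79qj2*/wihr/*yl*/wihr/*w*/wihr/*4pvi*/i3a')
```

['ewiy', 'wihr', 'wihr', 'wihr', 'i3a']

Each match becomes a cut point; 5 segments remain.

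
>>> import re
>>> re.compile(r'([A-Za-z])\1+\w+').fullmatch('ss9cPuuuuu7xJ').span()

(0, 13)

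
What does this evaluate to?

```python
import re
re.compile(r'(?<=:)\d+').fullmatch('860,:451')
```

The positive lookaround only admits positions where the adjacent text matches; those characters stay outside the span.
`re.fullmatch` is like wrapping the pattern in `^…$` (in single-line mode).
Here there's no way to consume every character, so the call returns None.

None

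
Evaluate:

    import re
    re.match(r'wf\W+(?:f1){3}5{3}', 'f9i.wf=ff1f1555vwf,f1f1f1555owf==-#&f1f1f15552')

None

The pattern matches the literal 'wf', then one or more of a non-word character; then the literal 'f1' repeated 3 times, then exactly 3 of a literal '5'.
With `match`, the pattern is implicitly anchored at the beginning.
Here the string doesn't start with a match, so the call returns None.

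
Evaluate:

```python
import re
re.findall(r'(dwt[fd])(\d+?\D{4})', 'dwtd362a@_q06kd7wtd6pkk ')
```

Pattern: the literal 'dwt', then one of [fd] (captured); then one or more of a digit (lazy), then exactly 4 of a non-digit (captured).
Matches: at [0:11] match 'dwtd362a@_q', groups = ('dwtd', '362a@_q').
2 groups means the one result is a tuple of 2 captured strings — 1 here.

[('dwtd', '362a@_q')]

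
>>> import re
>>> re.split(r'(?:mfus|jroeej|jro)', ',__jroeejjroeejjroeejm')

Alternation tries branches left to right and keeps the first one that lets the overall match succeed at that position.
`split` removes every match and returns the 4 fragments in between.

[',__', '', '', 'm']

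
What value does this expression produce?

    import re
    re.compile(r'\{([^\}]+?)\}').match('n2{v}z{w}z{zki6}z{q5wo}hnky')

`re.match` only tries the pattern at the start of the string.
Here the string doesn't start with a match, so the call returns None.

None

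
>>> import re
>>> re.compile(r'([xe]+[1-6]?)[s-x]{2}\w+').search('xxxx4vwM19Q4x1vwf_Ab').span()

The pattern matches one or more of one of [xe], then optionally a character in [1-6] (captured); then exactly 2 of a character in [s-x], then one or more of a word character.
`re.search` tries every starting position until one works.
The match spans [0:20] → 'xxxx4vwM19Q4x1vwf_Ab'.
Captured: group 1 = 'xxxx4'.

(0, 20)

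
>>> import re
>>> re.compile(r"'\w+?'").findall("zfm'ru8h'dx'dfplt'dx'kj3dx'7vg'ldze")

["'ru8h'", "'dfplt'", "'kj3dx'"]

With no groups in the pattern, `findall` gives back each whole match — 3 here.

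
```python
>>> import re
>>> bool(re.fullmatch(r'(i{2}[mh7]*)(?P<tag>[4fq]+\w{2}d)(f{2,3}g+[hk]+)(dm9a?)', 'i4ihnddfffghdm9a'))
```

False

The pattern matches exactly 2 of the literal 'i', then zero or more of one of [mh7] (captured); then one or more of one of [4fq], then exactly 2 of a word character, then a literal 'd' (captured as 'tag'); then 2 to 3 of a literal 'f', then one or more of a literal 'g', then one or more of one of [hk] (captured); then the literal 'dm9', then optionally the literal 'a' (captured).
`re.fullmatch` requires the pattern to consume the entire string.
Here the string isn't matched end-to-end, so the call returns None, and `bool(None)` is False.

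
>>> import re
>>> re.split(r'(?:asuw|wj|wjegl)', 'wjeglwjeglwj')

Alternation tries branches left to right and keeps the first one that lets the overall match succeed at that position.
`split` removes every match and returns the 4 fragments in between.

['', 'egl', 'egl', '']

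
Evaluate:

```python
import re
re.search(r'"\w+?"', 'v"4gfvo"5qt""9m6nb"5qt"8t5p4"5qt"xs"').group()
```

'"4gfvo"'

The match spans [1:8] → '"4gfvo"'.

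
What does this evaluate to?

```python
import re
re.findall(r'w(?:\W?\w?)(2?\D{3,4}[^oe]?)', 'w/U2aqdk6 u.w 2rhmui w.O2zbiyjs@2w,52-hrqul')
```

['2aqdk6', 'rhmui', '2zbiyj', '2-hrqu']

Pattern: a literal 'w'; then optionally a non-word character, then optionally a word character (non-capturing group); then optionally the literal '2', then 3 to 4 of a non-digit, then optionally any character except [oe] (captured).
Scanning left to right: at [0:9] match 'w/U2aqdk6', group 1 = '2aqdk6'; at [12:20] match 'w 2rhmui', group 1 = 'rhmui'; at [21:30] match 'w.O2zbiyj', group 1 = '2zbiyj'; at [33:42] match 'w,52-hrqu', group 1 = '2-hrqu'.
Because there's exactly one group, `findall` drops the full match and keeps group 1 from each hit.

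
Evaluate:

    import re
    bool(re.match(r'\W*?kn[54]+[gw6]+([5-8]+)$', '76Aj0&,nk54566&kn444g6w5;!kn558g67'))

False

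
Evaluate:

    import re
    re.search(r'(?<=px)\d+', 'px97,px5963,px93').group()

The positive lookaround only admits positions where the adjacent text matches; those characters stay outside the span.
Unlike `match`, `search` isn't anchored — it looks for the pattern anywhere in the string.
The match spans [2:4] → '97'.

'97'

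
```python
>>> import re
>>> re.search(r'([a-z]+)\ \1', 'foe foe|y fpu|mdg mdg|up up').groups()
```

The match spans [0:7] → 'foe foe'.
Captured: group 1 = 'foe'.

('foe',)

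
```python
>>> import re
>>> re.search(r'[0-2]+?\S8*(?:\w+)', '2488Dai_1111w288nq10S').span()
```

This matches one or more of a character in [0-2] (lazy), then a non-whitespace character, then zero or more of a literal '8'; then one or more of a word character (non-capturing group).
`re.search` tries every starting position until one works.
The match spans [0:21] → '2488Dai_1111w288nq10S'.

(0, 21)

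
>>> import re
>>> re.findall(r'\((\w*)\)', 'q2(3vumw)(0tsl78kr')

['3vumw']

Because there's exactly one group, `findall` drops the full match and keeps group 1 from the one hit.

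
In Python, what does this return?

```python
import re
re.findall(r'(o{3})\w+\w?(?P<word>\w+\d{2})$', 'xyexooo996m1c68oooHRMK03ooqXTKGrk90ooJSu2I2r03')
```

Pattern: exactly 3 of a literal 'o' (captured); then one or more of a word character, then optionally a word character; then one or more of a word character, then exactly 2 of a digit (captured as 'word'); then anchored at the end.
Matches: at [4:46] match 'ooo996m1c68oooHRMK03ooqXTKGrk90ooJSu2I2r03', groups = ('ooo', 'r03').
2 groups means the one result is a tuple of 2 captured strings — 1 here.

[('ooo', 'r03')]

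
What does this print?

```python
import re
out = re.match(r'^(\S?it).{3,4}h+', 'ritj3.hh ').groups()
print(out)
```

The match spans [0:8] → 'ritj3.hh'.
Captured: group 1 = 'rit'.

('rit',)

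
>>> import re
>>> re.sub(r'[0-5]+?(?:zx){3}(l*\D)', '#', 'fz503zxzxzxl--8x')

This matches one or more of a character in [0-5] (lazy), then the literal 'zx' repeated 3 times; then zero or more of the literal 'l', then a non-digit (captured).
Matches: at [2:13] → '503zxzxzxl-'.
Every occurrence is swapped for '#'.

'fz#-8x'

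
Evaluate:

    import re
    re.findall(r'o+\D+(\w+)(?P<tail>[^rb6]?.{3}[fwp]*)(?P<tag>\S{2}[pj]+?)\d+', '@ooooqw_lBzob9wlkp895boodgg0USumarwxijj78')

[('9wlkp895boodgg0USuma', 'rwx', 'ijj')]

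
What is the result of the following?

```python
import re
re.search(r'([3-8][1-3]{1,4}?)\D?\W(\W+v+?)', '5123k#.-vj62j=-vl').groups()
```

The match spans [0:9] → '5123k#.-v'.
Captured: group 1 = '5123', group 2 = '.-v'.

('5123', '.-v')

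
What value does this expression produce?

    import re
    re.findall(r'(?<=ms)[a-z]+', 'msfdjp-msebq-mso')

Lookahead/lookbehind check context without consuming it, so the matched span excludes the asserted characters.
Walking the string: at [2:6] → 'fdjp'; at [9:12] → 'ebq'; at [15:16] → 'o'.
With no groups in the pattern, `findall` gives back each whole match — 3 here.

['fdjp', 'ebq', 'o']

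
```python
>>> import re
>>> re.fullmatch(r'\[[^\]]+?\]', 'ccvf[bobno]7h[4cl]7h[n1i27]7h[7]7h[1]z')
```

None

`fullmatch` succeeds only if the pattern covers the string from start to end.
Here the string isn't matched end-to-end, so the call returns None.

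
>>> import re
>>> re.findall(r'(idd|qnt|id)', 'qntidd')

['qnt', 'idd']

`|` is ordered: at each position the engine commits to the first alternative that works.
Because there's exactly one group, `findall` drops the full match and keeps group 1 from each hit.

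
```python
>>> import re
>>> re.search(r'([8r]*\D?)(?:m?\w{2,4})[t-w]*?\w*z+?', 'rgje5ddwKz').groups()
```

This matches zero or more of one of [8r], then optionally a non-digit (captured); then optionally a literal 'm', then 2 to 4 of a word character (non-capturing group); then zero or more of a character in [t-w] (lazy), then zero or more of a word character, then one or more of a literal 'z' (lazy).
`search` walks the string left to right and returns the first match it finds.
The match spans [0:10] → 'rgje5ddwKz'.
Captured: group 1 = 'rg'.

('rg',)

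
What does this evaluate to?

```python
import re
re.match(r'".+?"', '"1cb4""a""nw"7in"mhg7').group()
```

With `match`, the pattern is implicitly anchored at the beginning.
The match spans [0:6] → '"1cb4"'.

'"1cb4"'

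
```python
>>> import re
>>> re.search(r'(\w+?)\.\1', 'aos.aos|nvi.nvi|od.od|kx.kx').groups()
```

('aos',)

The backreference `\1` re-matches whatever the first group consumed, character for character.
Unlike `match`, `search` isn't anchored — it looks for the pattern anywhere in the string.
The match spans [0:7] → 'aos.aos'.
Captured: group 1 = 'aos'.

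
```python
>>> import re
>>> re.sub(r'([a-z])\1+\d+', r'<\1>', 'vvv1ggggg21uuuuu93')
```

`\1` has to match the exact text group 1 already captured.
Each match is replaced using the text its own group 1 captured.

'<v><g><u>'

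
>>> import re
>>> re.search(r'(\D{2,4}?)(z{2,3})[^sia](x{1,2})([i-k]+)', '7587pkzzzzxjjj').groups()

('pk', 'zzz', 'x', 'jjj')

The match spans [4:14] → 'pkzzzzxjjj'.
Captured: group 1 = 'pk', group 2 = 'zzz', group 3 = 'x', group 4 = 'jjj'.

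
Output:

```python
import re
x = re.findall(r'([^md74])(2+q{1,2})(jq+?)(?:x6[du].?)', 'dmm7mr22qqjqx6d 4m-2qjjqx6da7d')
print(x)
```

[('r', '22qq', 'jq')]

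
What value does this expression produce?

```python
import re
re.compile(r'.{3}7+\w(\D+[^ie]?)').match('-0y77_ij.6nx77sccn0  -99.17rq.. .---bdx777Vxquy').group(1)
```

The match spans [0:10] → '-0y77_ij.6'.
Captured: group 1 = 'ij.6'.

'ij.6'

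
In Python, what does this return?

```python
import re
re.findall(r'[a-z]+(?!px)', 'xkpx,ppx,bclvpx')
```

['xkpx', 'ppx', 'bclvpx']

The negative lookahead/lookbehind blocks any match where the forbidden context is present.
Since nothing is captured, `findall` lists the 3 matched substrings directly.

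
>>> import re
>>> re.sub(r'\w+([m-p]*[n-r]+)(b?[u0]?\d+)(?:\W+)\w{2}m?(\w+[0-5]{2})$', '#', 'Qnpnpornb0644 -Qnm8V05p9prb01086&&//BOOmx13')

Pattern: one or more of a word character; then zero or more of a character in [m-p], then one or more of a character in [n-r] (captured); then optionally the literal 'b', then optionally one of [u0], then one or more of a digit (captured); then one or more of a non-word character (non-capturing group); then exactly 2 of a word character, then optionally a literal 'm'; then one or more of a word character, then exactly 2 of a character in [0-5] (captured); then anchored at the end.
Every occurrence is swapped for '#'.

'Qnpnpornb0644 -#'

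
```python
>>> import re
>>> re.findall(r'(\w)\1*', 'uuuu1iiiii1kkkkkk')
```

The backreference `\1` re-matches whatever the first group consumed, character for character.
Scanning left to right: at [0:4] match 'uuuu', group 1 = 'u'; at [4:5] match '1', group 1 = '1'; at [5:10] match 'iiiii', group 1 = 'i'; at [10:11] match '1', group 1 = '1'; at [11:17] match 'kkkkkk', group 1 = 'k'.
With a single group, `findall` returns only what that group captured — 5 items.

['u', '1', 'i', '1', 'k']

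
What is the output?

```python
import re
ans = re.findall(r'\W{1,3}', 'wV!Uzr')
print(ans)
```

Pattern: 1 to 3 of a non-word character.
Matches: at [2:3] → '!'.
`findall` yields the raw match text (1 of them) because the pattern has no groups.

['!']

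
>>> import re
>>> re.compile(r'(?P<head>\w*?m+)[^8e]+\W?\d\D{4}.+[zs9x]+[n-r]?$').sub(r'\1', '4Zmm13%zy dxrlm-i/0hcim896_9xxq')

'4Zmm'

This matches zero or more of a word character (lazy), then one or more of the literal 'm' (captured as 'head'); then one or more of any character except [8e]; then optionally a non-word character, then a digit, then exactly 4 of a non-digit; then one or more of any character, then one or more of one of [zs9x], then optionally a character in [n-r]; then anchored at the end.
Matches: at [0:31] → '4Zmm13%zy dxrlm-i/0hcim896_9xxq'.
The replacement refers to a captured group, so each match is rewritten using its own captured text.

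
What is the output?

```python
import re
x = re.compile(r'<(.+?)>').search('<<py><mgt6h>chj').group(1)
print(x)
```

A `+?`/`*?`/`{m,n}?` starts at its minimum and grows only as far as needed for what follows to match.
`re.search` scans for the first position where the pattern succeeds.
The match spans [0:5] → '<<py>'.
Captured: group 1 = '<py'.

<py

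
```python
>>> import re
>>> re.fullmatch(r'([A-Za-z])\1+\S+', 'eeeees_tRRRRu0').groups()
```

('e',)

`\1` is not a pattern — it's the concrete string captured by group 1, re-applied verbatim.
`re.fullmatch` requires the pattern to consume the entire string.
The match spans [0:14] → 'eeeees_tRRRRu0'.
Captured: group 1 = 'e'.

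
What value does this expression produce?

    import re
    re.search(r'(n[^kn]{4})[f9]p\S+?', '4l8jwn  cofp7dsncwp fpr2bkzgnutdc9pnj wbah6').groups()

('n  co',)

Pattern: the literal 'n', then exactly 4 of any character except [kn] (captured); then one of [f9], then a literal 'p'; then one or more of a non-whitespace character (lazy).
A non-greedy quantifier consumes as few characters as it can — just enough that the remainder of the pattern still matches from where it stops; whatever follows it matches normally.
Unlike `match`, `search` isn't anchored — it looks for the pattern anywhere in the string.
The match spans [5:13] → 'n  cofp7'.
Captured: group 1 = 'n  co'.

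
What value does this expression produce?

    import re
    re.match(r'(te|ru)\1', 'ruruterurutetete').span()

(0, 4)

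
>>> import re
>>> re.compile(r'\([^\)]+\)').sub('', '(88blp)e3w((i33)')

'e3w'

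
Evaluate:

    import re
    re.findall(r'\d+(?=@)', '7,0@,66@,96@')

['0', '66', '96']

Lookahead/lookbehind check context without consuming it, so the matched span excludes the asserted characters.
Walking the string: at [2:3] → '0'; at [5:7] → '66'; at [9:11] → '96'.
`findall` yields the raw match text (3 of them) because the pattern has no groups.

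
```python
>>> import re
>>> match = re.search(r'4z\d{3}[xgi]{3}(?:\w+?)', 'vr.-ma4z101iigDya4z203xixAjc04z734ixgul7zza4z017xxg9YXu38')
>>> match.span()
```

(6, 15)

The pattern matches the literal '4z', then exactly 3 of a digit, then exactly 3 of one of [xgi]; then one or more of a word character (lazy) (non-capturing group).
With the lazy modifier that quantifier settles for the fewest repetitions that let the rest of the pattern succeed (the atoms after it are unaffected and can still be greedy).
`re.search` scans for the first position where the pattern succeeds.
The match spans [6:15] → '4z101iigD'.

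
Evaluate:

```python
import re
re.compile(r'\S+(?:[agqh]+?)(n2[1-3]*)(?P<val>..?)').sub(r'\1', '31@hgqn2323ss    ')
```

'n2323    '

This matches one or more of a non-whitespace character; then one or more of one of [agqh] (lazy) (non-capturing group); then the literal 'n2', then zero or more of a character in [1-3] (captured); then any character, then optionally any character (captured as 'val').
Each match is replaced using the text its own group 1 captured.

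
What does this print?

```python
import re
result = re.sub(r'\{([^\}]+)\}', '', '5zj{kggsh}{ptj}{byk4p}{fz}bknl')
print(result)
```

Matches: at [3:10] → '{kggsh}'; at [10:15] → '{ptj}'; at [15:22] → '{byk4p}'; at [22:26] → '{fz}'.
`sub` substitutes '' at each match site.

5zjbknl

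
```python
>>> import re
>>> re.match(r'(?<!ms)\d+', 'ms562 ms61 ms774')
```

The negative lookahead/lookbehind blocks any match where the forbidden context is present.
With `match`, the pattern is implicitly anchored at the beginning.
Here the pattern fails at index 0, so the call returns None.

None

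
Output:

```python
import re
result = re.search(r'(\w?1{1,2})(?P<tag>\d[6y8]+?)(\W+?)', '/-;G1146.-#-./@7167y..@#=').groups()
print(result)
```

('G11', '46', '.')

The pattern matches optionally a word character, then 1 to 2 of a literal '1' (captured); then a digit, then one or more of one of [6y8] (lazy) (captured as 'tag'); then one or more of a non-word character (lazy) (captured).
`re.search` scans for the first position where the pattern succeeds.
The match spans [3:9] → 'G1146.'.
Captured: group 1 = 'G11', group 2 = '46', group 3 = '.'.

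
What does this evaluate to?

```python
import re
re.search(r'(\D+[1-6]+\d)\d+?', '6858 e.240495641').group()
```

This matches one or more of a non-digit, then one or more of a character in [1-6], then a digit (captured); then one or more of a digit (lazy).
With the lazy modifier that quantifier settles for the fewest repetitions that let the rest of the pattern succeed (the atoms after it are unaffected and can still be greedy).
`search` walks the string left to right and returns the first match it finds.
The match spans [4:11] → ' e.2404'.
Captured: group 1 = ' e.240'.

' e.2404'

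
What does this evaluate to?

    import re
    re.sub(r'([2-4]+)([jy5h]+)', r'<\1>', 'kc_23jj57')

'kc_<23>7'

The replacement refers to a captured group, so each match is rewritten using its own captured text.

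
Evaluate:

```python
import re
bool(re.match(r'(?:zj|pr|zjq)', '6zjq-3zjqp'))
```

With `match`, the pattern is implicitly anchored at the beginning.
Here position 0 doesn't satisfy it, so the call returns None, and `bool(None)` is False.

False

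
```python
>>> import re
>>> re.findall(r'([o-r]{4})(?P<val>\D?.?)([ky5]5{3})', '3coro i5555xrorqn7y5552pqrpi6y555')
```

[('rorq', 'n7', 'y555'), ('pqrp', 'i6', 'y555')]

This matches exactly 4 of a character in [o-r] (captured); then optionally a non-digit, then optionally any character (captured as 'val'); then one of [ky5], then exactly 3 of the literal '5' (captured).
With 3 capturing groups, `findall` returns a 3-tuple per match.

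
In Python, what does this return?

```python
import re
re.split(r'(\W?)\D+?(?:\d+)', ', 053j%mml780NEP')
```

The pattern matches optionally a non-word character (captured); then one or more of a non-digit (lazy); then one or more of a digit (non-capturing group).
Matches to split on: at [0:5] → ', 053'; at [5:13] → 'j%mml780'.
With a capturing group present, the delimiter's captured portion is kept in the result list.

['', ',', '', '', 'NEP']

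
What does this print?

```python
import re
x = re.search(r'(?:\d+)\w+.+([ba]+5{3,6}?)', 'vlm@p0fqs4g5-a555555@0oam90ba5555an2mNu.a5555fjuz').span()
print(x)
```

(5, 44)

With the lazy modifier that quantifier settles for the fewest repetitions that let the rest of the pattern succeed (the atoms after it are unaffected and can still be greedy).
The match spans [5:44] → '0fqs4g5-a555555@0oam90ba5555an2mNu.a555'.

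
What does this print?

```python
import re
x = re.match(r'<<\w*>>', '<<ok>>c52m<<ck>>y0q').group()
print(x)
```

`re.match` only tries the pattern at the start of the string.
The match spans [0:6] → '<<ok>>'.

<<ok>>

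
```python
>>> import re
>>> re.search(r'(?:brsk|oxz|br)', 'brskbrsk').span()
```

The regex engine tests alternatives in the order written; an earlier branch that matches wins even if a later one would match more.
Unlike `match`, `search` isn't anchored — it looks for the pattern anywhere in the string.
The match spans [0:4] → 'brsk'.

(0, 4)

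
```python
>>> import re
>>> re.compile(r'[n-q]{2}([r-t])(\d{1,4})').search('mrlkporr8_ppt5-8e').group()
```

Pattern: exactly 2 of a character in [n-q]; then a character in [r-t] (captured); then 1 to 4 of a digit (captured).
`search` walks the string left to right and returns the first match it finds.
The match spans [10:14] → 'ppt5'.
Captured: group 1 = 't', group 2 = '5'.

'ppt5'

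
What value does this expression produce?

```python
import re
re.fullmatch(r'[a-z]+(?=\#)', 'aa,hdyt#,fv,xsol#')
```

None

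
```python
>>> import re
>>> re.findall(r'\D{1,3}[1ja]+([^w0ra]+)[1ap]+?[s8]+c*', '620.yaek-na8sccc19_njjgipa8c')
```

One capturing group, so `findall` returns just the captured substring from each match — 2 in all.

['ek-n', 'gip']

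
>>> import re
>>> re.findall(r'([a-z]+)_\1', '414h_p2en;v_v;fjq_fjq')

After group 1 captures some text, `\1` only succeeds where that same text appears again.
Because there's exactly one group, `findall` drops the full match and keeps group 1 from each hit.

['v', 'fjq']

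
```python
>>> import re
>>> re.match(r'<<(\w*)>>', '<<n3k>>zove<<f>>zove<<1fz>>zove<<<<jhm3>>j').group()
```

`match` is anchored at position 0; if the pattern doesn't fit there, it returns None.
The match spans [0:7] → '<<n3k>>'.
Captured: group 1 = 'n3k'.

'<<n3k>>'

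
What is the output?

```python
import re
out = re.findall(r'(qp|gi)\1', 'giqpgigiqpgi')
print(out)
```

`\1` is not a pattern — it's the concrete string captured by group 1, re-applied verbatim.
Scanning left to right: at [4:8] match 'gigi', group 1 = 'gi'.
With a single group, `findall` returns only what that group captured — 1 item.

['gi']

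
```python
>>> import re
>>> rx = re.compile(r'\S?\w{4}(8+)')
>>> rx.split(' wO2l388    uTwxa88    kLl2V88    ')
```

[' ', '88', '    ', '88', '    ', '88', '    ']

This matches optionally a non-whitespace character, then exactly 4 of a word character; then one or more of a literal '8' (captured).
Matches to split on: at [1:8] → 'wO2l388'; at [12:19] → 'uTwxa88'; at [23:30] → 'kLl2V88'.
Because the pattern has a capturing group, `split` also inserts each captured text between the pieces.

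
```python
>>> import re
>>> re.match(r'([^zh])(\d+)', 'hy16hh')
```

`match` is anchored at position 0; if the pattern doesn't fit there, it returns None.
Here position 0 doesn't satisfy it, so the call returns None.

None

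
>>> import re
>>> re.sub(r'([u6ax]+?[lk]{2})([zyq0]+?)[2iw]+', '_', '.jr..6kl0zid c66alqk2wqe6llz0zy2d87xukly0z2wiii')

'.jr.._d c66alqk2wqe_d87_'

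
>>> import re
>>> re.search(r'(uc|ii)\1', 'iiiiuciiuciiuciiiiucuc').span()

`\1` is not a pattern — it's the concrete string captured by group 1, re-applied verbatim.
`re.search` tries every starting position until one works.
The match spans [0:4] → 'iiii'.
Captured: group 1 = 'ii'.

(0, 4)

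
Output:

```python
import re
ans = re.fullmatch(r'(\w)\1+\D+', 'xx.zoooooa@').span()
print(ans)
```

(0, 11)

The backreference `\1` re-matches whatever the first group consumed, character for character.
`re.fullmatch` requires the pattern to consume the entire string.
The match spans [0:11] → 'xx.zoooooa@'.
Captured: group 1 = 'x'.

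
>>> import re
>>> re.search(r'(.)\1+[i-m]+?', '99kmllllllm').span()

After group 1 captures some text, `\1` only succeeds where that same text appears again.
The match spans [0:3] → '99k'.

(0, 3)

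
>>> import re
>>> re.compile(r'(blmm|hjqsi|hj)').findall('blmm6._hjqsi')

['blmm', 'hjqsi']

Branches in `(...|...)` are attempted left-to-right; the first branch that allows the whole pattern to succeed is taken.
Walking the string: at [0:4] match 'blmm', group 1 = 'blmm'; at [7:12] match 'hjqsi', group 1 = 'hjqsi'.
One capturing group, so `findall` returns just the captured substring from each match — 2 in all.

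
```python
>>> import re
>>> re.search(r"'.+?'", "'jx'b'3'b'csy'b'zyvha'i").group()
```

The match spans [0:4] → "'jx'".

"'jx'"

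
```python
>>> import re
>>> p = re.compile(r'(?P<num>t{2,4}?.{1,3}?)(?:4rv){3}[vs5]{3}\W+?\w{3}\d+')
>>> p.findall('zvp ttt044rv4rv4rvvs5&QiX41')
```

This matches 2 to 4 of the literal 't' (lazy), then 1 to 3 of any character (lazy) (captured as 'num'); then the literal '4rv' repeated 3 times, then exactly 3 of one of [vs5], then one or more of a non-word character (lazy); then exactly 3 of a word character, then one or more of a digit.
Scanning left to right: at [4:27] match 'ttt044rv4rv4rvvs5&QiX41', group 1 = 'ttt04'.
One capturing group, so `findall` returns just the captured substring from the one match — 1 in all.

['ttt04']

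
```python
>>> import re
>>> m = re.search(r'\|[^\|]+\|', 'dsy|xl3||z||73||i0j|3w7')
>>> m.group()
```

'|xl3|'

The match spans [3:8] → '|xl3|'.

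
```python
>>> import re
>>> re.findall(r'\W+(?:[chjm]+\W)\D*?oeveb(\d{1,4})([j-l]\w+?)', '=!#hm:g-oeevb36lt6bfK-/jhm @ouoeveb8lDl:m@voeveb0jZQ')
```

[('8', 'lD'), ('0', 'jZ')]

A `+?`/`*?`/`{m,n}?` starts at its minimum and grows only as far as needed for what follows to match.
Multiple groups make `findall` return tuples — one 2-tuple for each match.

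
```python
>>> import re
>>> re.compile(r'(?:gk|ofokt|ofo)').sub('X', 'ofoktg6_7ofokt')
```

'Xg6_7X'

`|` is ordered: at each position the engine commits to the first alternative that works.
Matches: at [0:5] → 'ofokt'; at [9:14] → 'ofokt'.
Each match is replaced by 'X'.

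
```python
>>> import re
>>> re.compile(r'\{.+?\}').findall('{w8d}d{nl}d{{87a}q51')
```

['{w8d}', '{nl}', '{{87a}']

A `+?`/`*?`/`{m,n}?` starts at its minimum and grows only as far as needed for what follows to match.
`findall` yields the raw match text (3 of them) because the pattern has no groups.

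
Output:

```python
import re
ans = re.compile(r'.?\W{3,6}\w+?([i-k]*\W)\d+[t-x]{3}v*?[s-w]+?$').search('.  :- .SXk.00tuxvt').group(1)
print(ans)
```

k.

Pattern: optionally any character; then 3 to 6 of a non-word character, then one or more of a word character (lazy); then zero or more of a character in [i-k], then a non-word character (captured); then one or more of a digit; then exactly 3 of a character in [t-x], then zero or more of a literal 'v' (lazy), then one or more of a character in [s-w] (lazy); then anchored at the end.
`re.search` tries every starting position until one works.
The match spans [0:18] → '.  :- .SXk.00tuxvt'.
Captured: group 1 = 'k.'.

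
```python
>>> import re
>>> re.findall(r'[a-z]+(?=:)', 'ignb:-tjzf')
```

['ignb']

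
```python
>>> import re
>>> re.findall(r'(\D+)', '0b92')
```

['b']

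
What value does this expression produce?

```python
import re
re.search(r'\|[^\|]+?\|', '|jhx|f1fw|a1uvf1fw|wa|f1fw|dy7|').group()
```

'|jhx|'

`re.search` scans for the first position where the pattern succeeds.
The match spans [0:5] → '|jhx|'.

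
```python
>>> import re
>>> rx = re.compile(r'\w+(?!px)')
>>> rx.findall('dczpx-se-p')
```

`(?!…)`/`(?<!…)` only lets a position through if the neighbouring text does NOT match; no characters are consumed.
Scanning left to right: at [0:5] → 'dczpx'; at [6:8] → 'se'; at [9:10] → 'p'.
`findall` yields the raw match text (3 of them) because the pattern has no groups.

['dczpx', 'se', 'p']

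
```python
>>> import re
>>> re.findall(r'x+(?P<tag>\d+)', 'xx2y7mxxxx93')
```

['2', '93']

This matches one or more of a literal 'x'; then one or more of a digit (captured as 'tag').
Walking the string: at [0:3] match 'xx2', group 1 = '2'; at [6:12] match 'xxxx93', group 1 = '93'.
One capturing group, so `findall` returns just the captured substring from each match — 2 in all.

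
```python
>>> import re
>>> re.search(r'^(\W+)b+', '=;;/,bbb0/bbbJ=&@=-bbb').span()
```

This matches anchored at the start of the string; then one or more of a non-word character (captured); then one or more of a literal 'b'.
`re.search` tries every starting position until one works.
The match spans [0:8] → '=;;/,bbb'.
Captured: group 1 = '=;;/,'.

(0, 8)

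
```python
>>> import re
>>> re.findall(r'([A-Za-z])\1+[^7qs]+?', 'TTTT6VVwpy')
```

['T', 'V']

`\1` is not a pattern — it's the concrete string captured by group 1, re-applied verbatim.
Walking the string: at [0:5] match 'TTTT6', group 1 = 'T'; at [5:8] match 'VVw', group 1 = 'V'.
With a single group, `findall` returns only what that group captured — 2 items.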